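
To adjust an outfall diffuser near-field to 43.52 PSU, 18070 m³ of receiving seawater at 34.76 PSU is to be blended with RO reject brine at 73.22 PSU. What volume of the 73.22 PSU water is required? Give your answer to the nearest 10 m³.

5330 m³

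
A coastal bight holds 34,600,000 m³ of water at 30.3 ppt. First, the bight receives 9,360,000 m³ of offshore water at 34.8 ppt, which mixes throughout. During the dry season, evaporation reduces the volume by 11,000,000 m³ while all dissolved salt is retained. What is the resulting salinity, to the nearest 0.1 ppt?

After mixing: salt = 34,600,000×30.3 + 9,360,000×34.8 = 1,374,108,000; volume = 43,960,000 m³
After evaporation: salt unchanged = 1,374,108,000; volume = 43,960,000 − 11,000,000 = 32,960,000 m³
S = 1,374,108,000 / 32,960,000 = 41.6902 ppt

41.7 ppt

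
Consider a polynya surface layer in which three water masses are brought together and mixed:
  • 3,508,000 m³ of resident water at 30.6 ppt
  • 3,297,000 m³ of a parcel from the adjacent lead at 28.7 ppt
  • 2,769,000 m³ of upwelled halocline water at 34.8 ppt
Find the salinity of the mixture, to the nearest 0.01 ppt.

31.16 ppt

Weighted by volume,
salt = 3,508,000×30.6 + 3,297,000×28.7 + 2,769,000×34.8 = 107,344,800 + 94,623,900 + 96,361,200 = 298,329,900
volume = 3,508,000 + 3,297,000 + 2,769,000 = 9,574,000 m³
S = 298,329,900 / 9,574,000 = 31.1604 ppt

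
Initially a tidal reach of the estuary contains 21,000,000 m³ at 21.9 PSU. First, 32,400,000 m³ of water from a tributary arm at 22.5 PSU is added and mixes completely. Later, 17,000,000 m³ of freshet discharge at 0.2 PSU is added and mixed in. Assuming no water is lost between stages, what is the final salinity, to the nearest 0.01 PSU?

By conservation of dissolved salt,
Initial salt = 21,000,000×21.9 = 459,900,000
After stage 1: salt = 459,900,000 + 32,400,000×22.5 = 1,188,900,000; volume = 53,400,000 m³; S = 22.264 PSU
After stage 2: salt = 1,188,900,000 + 17,000,000×0.2 = 1,192,300,000; volume = 70,400,000 m³
S = 1,192,300,000 / 70,400,000 = 16.9361 PSU

16.94 PSU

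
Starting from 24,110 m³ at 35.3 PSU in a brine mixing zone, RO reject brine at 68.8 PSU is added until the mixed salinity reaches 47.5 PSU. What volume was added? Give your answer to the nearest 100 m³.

13800 m³

Salt balance: 24,110×35.3 + V×68.8 = (24,110+V)×47.5
851,083 + 68.8V = 1,145,225 + 47.5V
294,142 = 21.3V
V = 13,809.48 m³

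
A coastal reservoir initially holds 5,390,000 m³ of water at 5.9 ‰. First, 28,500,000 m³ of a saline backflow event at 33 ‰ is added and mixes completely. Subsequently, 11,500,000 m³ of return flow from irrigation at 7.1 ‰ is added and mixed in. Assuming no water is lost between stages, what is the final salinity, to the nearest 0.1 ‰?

23.2 ‰

Total salt / total volume:
Initial salt = 5,390,000×5.9 = 31,801,000
After stage 1: salt = 31,801,000 + 28,500,000×33 = 972,301,000; volume = 33,890,000 m³; S = 28.69 ‰
After stage 2: salt = 972,301,000 + 11,500,000×7.1 = 1,053,951,000; volume = 45,390,000 m³
S = 1,053,951,000 / 45,390,000 = 23.2199 ‰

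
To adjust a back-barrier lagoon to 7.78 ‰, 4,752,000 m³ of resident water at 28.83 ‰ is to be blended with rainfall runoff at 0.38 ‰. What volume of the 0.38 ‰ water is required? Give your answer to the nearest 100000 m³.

13500000 m³

Salt balance: 4,752,000×28.83 + V×0.38 = (4,752,000+V)×7.78
137,000,160 + 0.38V = 36,970,560 + 7.78V
100,029,600 = 7.4V
V = 13,517,513.51 m³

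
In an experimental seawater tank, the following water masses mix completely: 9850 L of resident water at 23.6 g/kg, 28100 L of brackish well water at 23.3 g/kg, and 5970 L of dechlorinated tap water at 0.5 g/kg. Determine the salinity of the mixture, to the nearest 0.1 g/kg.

20.3 g/kg

By conservation of dissolved salt,
salt = 9,850×23.6 + 28,100×23.3 + 5,970×0.5 = 232,460 + 654,730 + 2,985 = 890,175
volume = 9,850 + 28,100 + 5,970 = 43,920 L
S = 890,175 / 43,920 = 20.268 g/kg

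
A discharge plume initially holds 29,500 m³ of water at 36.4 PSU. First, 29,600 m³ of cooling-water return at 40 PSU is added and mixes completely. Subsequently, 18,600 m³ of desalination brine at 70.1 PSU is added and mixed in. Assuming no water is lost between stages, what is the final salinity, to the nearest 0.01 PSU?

Conserving salt mass:
Initial salt = 29,500×36.4 = 1,073,800
After stage 1: salt = 1,073,800 + 29,600×40 = 2,257,800; volume = 59,100 m³; S = 38.203 PSU
After stage 2: salt = 2,257,800 + 18,600×70.1 = 3,561,660; volume = 77,700 m³
S = 3,561,660 / 77,700 = 45.8386 PSU

45.84 PSU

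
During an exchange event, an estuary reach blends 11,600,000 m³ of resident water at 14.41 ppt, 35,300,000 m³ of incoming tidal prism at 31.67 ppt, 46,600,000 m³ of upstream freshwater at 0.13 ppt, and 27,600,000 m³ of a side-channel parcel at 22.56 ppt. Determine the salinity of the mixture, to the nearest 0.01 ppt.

15.80 ppt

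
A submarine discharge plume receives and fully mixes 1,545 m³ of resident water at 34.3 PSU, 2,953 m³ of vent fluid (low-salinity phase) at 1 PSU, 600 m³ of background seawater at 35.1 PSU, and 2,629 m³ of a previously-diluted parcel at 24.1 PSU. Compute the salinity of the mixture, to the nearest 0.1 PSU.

18.2 PSU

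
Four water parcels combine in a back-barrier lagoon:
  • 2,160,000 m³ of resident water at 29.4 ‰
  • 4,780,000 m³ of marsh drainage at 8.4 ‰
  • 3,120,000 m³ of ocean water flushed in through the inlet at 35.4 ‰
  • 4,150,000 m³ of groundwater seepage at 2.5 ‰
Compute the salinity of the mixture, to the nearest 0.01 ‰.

Conserving salt mass:
salt = 2,160,000×29.4 + 4,780,000×8.4 + 3,120,000×35.4 + 4,150,000×2.5 = 63,504,000 + 40,152,000 + 110,448,000 + 10,375,000 = 224,479,000
volume = 2,160,000 + 4,780,000 + 3,120,000 + 4,150,000 = 14,210,000 m³
S = 224,479,000 / 14,210,000 = 15.7973 ‰

15.80 ‰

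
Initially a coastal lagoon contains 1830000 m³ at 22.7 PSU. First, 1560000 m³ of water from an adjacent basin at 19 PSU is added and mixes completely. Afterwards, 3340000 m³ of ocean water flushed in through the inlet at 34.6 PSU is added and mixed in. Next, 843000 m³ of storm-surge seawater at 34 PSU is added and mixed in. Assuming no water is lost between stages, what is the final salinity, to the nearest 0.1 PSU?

28.4 PSU

Weighted by volume,
Initial salt = 1,830,000×22.7 = 41,541,000
After stage 1: salt = 41,541,000 + 1,560,000×19 = 71,181,000; volume = 3,390,000 m³; S = 20.997 PSU
After stage 2: salt = 71,181,000 + 3,340,000×34.6 = 186,745,000; volume = 6,730,000 m³; S = 27.748 PSU
After stage 3: salt = 186,745,000 + 843,000×34 = 215,407,000; volume = 7,573,000 m³
S = 215,407,000 / 7,573,000 = 28.4441 PSU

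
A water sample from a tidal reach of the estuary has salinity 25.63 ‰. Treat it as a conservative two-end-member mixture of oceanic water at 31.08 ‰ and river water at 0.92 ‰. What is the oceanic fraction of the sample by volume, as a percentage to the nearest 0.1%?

Let g be the oceanic fraction. Salt balance per unit volume:
g×31.08 + (1−g)×0.92 = 25.63
g = (25.63 − 0.92) / (31.08 − 0.92) = 24.71/30.16 = 0.8193

81.9%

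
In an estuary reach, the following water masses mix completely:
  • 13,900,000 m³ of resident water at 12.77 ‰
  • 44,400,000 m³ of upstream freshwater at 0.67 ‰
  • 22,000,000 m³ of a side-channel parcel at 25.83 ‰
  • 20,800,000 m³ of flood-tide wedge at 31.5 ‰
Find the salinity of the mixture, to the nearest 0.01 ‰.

14.15 ‰

Mass of salt is conserved:
salt = 13,900,000×12.77 + 44,400,000×0.67 + 22,000,000×25.83 + 20,800,000×31.5 = 177,503,000 + 29,748,000 + 568,260,000 + 655,200,000 = 1,430,711,000
volume = 13,900,000 + 44,400,000 + 22,000,000 + 20,800,000 = 101,100,000 m³
S = 1,430,711,000 / 101,100,000 = 14.1514 ‰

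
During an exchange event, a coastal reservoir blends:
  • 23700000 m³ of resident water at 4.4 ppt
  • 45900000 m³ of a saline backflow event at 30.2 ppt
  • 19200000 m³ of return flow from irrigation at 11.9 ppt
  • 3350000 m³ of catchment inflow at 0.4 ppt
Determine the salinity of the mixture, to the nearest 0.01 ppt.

18.67 ppt

Mass of salt is conserved:
salt = 23,700,000×4.4 + 45,900,000×30.2 + 19,200,000×11.9 + 3,350,000×0.4 = 104,280,000 + 1,386,180,000 + 228,480,000 + 1,340,000 = 1,720,280,000
volume = 23,700,000 + 45,900,000 + 19,200,000 + 3,350,000 = 92,150,000 m³
S = 1,720,280,000 / 92,150,000 = 18.6683 ppt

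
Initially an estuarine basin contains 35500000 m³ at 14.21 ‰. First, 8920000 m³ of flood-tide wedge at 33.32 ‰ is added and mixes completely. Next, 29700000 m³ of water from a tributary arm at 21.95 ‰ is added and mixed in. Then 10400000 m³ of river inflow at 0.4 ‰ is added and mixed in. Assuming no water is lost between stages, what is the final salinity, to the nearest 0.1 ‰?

17.2 ‰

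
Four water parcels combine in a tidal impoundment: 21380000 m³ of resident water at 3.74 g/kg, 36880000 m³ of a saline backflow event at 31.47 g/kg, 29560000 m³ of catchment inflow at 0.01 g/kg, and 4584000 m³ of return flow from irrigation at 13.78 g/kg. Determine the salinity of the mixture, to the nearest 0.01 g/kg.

Conserving salt mass:
salt = 21,380,000×3.74 + 36,880,000×31.47 + 29,560,000×0.01 + 4,584,000×13.78 = 79,961,200 + 1,160,613,600 + 295,600 + 63,167,520 = 1,304,037,920
volume = 21,380,000 + 36,880,000 + 29,560,000 + 4,584,000 = 92,404,000 m³
S = 1,304,037,920 / 92,404,000 = 14.1124 g/kg

14.11 g/kg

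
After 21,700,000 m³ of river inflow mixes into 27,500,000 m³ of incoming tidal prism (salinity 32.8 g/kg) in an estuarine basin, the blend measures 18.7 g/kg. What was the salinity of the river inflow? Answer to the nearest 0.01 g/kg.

Salt balance: 27,500,000×32.8 + 21,700,000×S = 49,200,000×18.7
902,000,000 + 21,700,000·S = 920,040,000
S = (920,040,000 − 902,000,000) / 21,700,000 = 0.8313 g/kg

0.83 g/kg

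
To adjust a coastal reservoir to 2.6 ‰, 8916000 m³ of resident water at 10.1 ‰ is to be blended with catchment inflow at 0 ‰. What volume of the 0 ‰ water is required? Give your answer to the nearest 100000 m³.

Salt balance: 8,916,000×10.1 + V×0 = (8,916,000+V)×2.6
90,051,600 + 0V = 23,181,600 + 2.6V
66,870,000 = 2.6V
V = 25,719,230.77 m³

25700000 m³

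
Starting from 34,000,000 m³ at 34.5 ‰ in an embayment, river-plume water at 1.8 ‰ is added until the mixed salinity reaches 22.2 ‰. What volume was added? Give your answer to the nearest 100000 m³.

20500000 m³

Salt balance: 34,000,000×34.5 + V×1.8 = (34,000,000+V)×22.2
1,173,000,000 + 1.8V = 754,800,000 + 22.2V
418,200,000 = 20.4V
V = 20,500,000 m³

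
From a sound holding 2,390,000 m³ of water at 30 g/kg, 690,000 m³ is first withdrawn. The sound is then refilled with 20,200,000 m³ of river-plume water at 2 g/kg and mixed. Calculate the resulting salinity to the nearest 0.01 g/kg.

Remaining after removal: 1,700,000 m³ at 30 g/kg (salt = 51,000,000)
After addition: salt = 51,000,000 + 20,200,000×2 = 91,400,000; volume = 21,900,000 m³
S = 91,400,000 / 21,900,000 = 4.1735 g/kg

4.17 g/kg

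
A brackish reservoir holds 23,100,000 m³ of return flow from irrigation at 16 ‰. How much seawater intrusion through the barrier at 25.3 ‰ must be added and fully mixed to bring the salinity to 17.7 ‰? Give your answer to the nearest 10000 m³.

Salt balance: 23,100,000×16 + V×25.3 = (23,100,000+V)×17.7
369,600,000 + 25.3V = 408,870,000 + 17.7V
39,270,000 = 7.6V
V = 5,167,105.26 m³

5170000 m³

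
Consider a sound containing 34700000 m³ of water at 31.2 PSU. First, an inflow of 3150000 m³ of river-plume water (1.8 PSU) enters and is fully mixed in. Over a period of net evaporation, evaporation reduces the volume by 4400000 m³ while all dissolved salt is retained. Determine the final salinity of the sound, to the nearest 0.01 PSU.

After mixing: salt = 34,700,000×31.2 + 3,150,000×1.8 = 1,088,310,000; volume = 37,850,000 m³
After evaporation: salt unchanged = 1,088,310,000; volume = 37,850,000 − 4,400,000 = 33,450,000 m³
S = 1,088,310,000 / 33,450,000 = 32.5354 PSU

32.54 PSU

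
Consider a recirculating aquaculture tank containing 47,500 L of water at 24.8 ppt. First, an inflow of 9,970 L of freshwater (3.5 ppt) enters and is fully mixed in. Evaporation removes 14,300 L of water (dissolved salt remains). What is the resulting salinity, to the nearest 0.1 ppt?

28.1 ppt

After mixing: salt = 47,500×24.8 + 9,970×3.5 = 1,212,895; volume = 57,470 L
After evaporation: salt unchanged = 1,212,895; volume = 57,470 − 14,300 = 43,170 L
S = 1,212,895 / 43,170 = 28.0958 ppt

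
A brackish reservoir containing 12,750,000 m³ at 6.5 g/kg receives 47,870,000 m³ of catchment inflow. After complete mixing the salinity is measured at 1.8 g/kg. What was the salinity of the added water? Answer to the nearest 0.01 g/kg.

Salt balance: 12,750,000×6.5 + 47,870,000×S = 60,620,000×1.8
82,875,000 + 47,870,000·S = 109,116,000
S = (109,116,000 − 82,875,000) / 47,870,000 = 0.5482 g/kg

0.55 g/kg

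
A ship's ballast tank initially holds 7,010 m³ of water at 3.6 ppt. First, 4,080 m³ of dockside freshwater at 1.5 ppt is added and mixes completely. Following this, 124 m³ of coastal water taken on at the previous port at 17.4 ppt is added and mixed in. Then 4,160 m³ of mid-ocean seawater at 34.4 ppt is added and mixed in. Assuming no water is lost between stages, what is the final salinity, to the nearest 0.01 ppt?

11.49 ppt

By conservation of dissolved salt,
Initial salt = 7,010×3.6 = 25,236
After stage 1: salt = 25,236 + 4,080×1.5 = 31,356; volume = 11,090 m³; S = 2.827 ppt
After stage 2: salt = 31,356 + 124×17.4 = 33,513.6; volume = 11,214 m³; S = 2.989 ppt
After stage 3: salt = 33,513.6 + 4,160×34.4 = 176,617.6; volume = 15,374 m³
S = 176,617.6 / 15,374 = 11.4881 ppt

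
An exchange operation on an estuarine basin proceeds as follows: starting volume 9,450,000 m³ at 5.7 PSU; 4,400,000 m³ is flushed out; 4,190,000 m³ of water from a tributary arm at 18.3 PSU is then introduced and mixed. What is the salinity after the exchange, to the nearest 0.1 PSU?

11.4 PSU

Remaining after removal: 5,050,000 m³ at 5.7 PSU (salt = 28,785,000)
After addition: salt = 28,785,000 + 4,190,000×18.3 = 105,462,000; volume = 9,240,000 m³
S = 105,462,000 / 9,240,000 = 11.4136 PSU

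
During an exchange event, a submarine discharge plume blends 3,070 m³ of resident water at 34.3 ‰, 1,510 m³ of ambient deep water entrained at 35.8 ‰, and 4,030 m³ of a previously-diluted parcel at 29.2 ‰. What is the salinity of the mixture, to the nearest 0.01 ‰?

32.18 ‰

Salt balance:
salt = 3,070×34.3 + 1,510×35.8 + 4,030×29.2 = 105,301 + 54,058 + 117,676 = 277,035
volume = 3,070 + 1,510 + 4,030 = 8,610 m³
S = 277,035 / 8,610 = 32.176 ‰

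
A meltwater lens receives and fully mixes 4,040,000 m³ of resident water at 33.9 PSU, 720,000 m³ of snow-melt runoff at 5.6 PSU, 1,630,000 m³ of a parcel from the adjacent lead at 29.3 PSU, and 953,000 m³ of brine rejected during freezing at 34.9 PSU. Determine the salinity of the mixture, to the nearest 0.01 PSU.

Salt balance:
salt = 4,040,000×33.9 + 720,000×5.6 + 1,630,000×29.3 + 953,000×34.9 = 136,956,000 + 4,032,000 + 47,759,000 + 33,259,700 = 222,006,700
volume = 4,040,000 + 720,000 + 1,630,000 + 953,000 = 7,343,000 m³
S = 222,006,700 / 7,343,000 = 30.2338 PSU

30.23 PSU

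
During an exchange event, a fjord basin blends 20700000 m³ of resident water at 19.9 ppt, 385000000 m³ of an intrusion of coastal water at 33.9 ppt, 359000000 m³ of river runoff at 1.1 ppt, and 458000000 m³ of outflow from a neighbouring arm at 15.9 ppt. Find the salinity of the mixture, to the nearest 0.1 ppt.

17.3 ppt

Conserving salt mass:
salt = 20,700,000×19.9 + 385,000,000×33.9 + 359,000,000×1.1 + 458,000,000×15.9 = 411,930,000 + 13,051,500,000 + 394,900,000 + 7,282,200,000 = 21,140,530,000
volume = 20,700,000 + 385,000,000 + 359,000,000 + 458,000,000 = 1,222,700,000 m³
S = 21,140,530,000 / 1,222,700,000 = 17.29 ppt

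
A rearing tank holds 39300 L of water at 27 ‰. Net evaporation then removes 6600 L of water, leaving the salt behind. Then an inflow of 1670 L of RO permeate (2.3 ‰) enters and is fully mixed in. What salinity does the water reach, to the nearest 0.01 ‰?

After evaporation: salt = 39,300×27 = 1,061,100; volume = 39,300 − 6,600 = 32,700 L
After mixing: salt = 1,061,100 + 1,670×2.3 = 1,064,941; volume = 32,700 + 1,670 = 34,370 L
S = 1,064,941 / 34,370 = 30.9846 ‰

30.98 ‰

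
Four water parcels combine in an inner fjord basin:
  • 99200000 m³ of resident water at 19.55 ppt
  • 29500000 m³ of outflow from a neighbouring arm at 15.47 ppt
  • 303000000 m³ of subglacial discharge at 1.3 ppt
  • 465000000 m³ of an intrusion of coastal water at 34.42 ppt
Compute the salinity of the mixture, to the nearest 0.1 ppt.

21.0 ppt

By conservation of dissolved salt,
salt = 99,200,000×19.55 + 29,500,000×15.47 + 303,000,000×1.3 + 465,000,000×34.42 = 1,939,360,000 + 456,365,000 + 393,900,000 + 16,005,300,000 = 18,794,925,000
volume = 99,200,000 + 29,500,000 + 303,000,000 + 465,000,000 = 896,700,000 m³
S = 18,794,925,000 / 896,700,000 = 20.96 ppt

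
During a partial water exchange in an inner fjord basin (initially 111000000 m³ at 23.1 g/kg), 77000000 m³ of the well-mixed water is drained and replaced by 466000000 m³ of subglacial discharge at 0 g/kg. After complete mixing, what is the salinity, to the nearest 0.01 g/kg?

1.57 g/kg

Remaining after removal: 34,000,000 m³ at 23.1 g/kg (salt = 785,400,000)
After addition: salt = 785,400,000 + 466,000,000×0 = 785,400,000; volume = 500,000,000 m³
S = 785,400,000 / 500,000,000 = 1.5708 g/kg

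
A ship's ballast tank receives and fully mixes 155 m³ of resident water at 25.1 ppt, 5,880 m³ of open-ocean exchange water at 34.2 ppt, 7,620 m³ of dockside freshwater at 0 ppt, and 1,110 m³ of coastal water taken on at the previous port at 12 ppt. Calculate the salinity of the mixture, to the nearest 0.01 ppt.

Weighted by volume,
salt = 155×25.1 + 5,880×34.2 + 7,620×0 + 1,110×12 = 3,890.5 + 201,096 + 0 + 13,320 = 218,306.5
volume = 155 + 5,880 + 7,620 + 1,110 = 14,765 m³
S = 218,306.5 / 14,765 = 14.7854 ppt

14.79 ppt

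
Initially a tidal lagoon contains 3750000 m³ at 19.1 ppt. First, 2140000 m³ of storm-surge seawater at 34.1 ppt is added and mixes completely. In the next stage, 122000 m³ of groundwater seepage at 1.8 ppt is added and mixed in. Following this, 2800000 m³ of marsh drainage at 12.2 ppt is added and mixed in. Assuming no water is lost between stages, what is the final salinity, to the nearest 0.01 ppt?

By conservation of dissolved salt,
Initial salt = 3,750,000×19.1 = 71,625,000
After stage 1: salt = 71,625,000 + 2,140,000×34.1 = 144,599,000; volume = 5,890,000 m³; S = 24.55 ppt
After stage 2: salt = 144,599,000 + 122,000×1.8 = 144,818,600; volume = 6,012,000 m³; S = 24.088 ppt
After stage 3: salt = 144,818,600 + 2,800,000×12.2 = 178,978,600; volume = 8,812,000 m³
S = 178,978,600 / 8,812,000 = 20.3108 ppt

20.31 ppt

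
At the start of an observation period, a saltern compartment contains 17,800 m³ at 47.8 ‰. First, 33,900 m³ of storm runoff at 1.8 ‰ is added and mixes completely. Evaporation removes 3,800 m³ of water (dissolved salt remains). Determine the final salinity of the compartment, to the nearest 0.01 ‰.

After mixing: salt = 17,800×47.8 + 33,900×1.8 = 911,860; volume = 51,700 m³
After evaporation: salt unchanged = 911,860; volume = 51,700 − 3,800 = 47,900 m³
S = 911,860 / 47,900 = 19.0367 ‰

19.04 ‰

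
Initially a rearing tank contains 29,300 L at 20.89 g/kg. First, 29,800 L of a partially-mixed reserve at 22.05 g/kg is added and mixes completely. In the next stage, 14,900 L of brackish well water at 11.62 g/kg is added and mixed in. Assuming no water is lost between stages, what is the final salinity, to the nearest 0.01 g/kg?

19.49 g/kg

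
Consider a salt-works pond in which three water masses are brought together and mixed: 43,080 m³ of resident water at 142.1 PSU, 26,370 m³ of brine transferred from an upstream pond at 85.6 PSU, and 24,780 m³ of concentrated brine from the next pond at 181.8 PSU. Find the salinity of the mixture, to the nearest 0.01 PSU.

136.73 PSU

Conserving salt mass:
salt = 43,080×142.1 + 26,370×85.6 + 24,780×181.8 = 6,121,668 + 2,257,272 + 4,505,004 = 12,883,944
volume = 43,080 + 26,370 + 24,780 = 94,230 m³
S = 12,883,944 / 94,230 = 136.7287 PSU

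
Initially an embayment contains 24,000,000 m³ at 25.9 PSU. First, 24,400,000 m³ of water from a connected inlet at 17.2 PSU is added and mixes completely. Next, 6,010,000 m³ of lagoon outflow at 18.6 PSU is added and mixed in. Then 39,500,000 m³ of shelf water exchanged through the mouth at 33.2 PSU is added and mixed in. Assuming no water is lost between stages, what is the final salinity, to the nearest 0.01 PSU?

26.24 PSU

Salt balance:
Initial salt = 24,000,000×25.9 = 621,600,000
After stage 1: salt = 621,600,000 + 24,400,000×17.2 = 1,041,280,000; volume = 48,400,000 m³; S = 21.514 PSU
After stage 2: salt = 1,041,280,000 + 6,010,000×18.6 = 1,153,066,000; volume = 54,410,000 m³; S = 21.192 PSU
After stage 3: salt = 1,153,066,000 + 39,500,000×33.2 = 2,464,466,000; volume = 93,910,000 m³
S = 2,464,466,000 / 93,910,000 = 26.2428 PSU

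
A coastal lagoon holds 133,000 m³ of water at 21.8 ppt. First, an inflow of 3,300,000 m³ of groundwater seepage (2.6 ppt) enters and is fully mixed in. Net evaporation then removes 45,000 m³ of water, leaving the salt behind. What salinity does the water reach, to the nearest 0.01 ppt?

After mixing: salt = 133,000×21.8 + 3,300,000×2.6 = 11,479,400; volume = 3,433,000 m³
After evaporation: salt unchanged = 11,479,400; volume = 3,433,000 − 45,000 = 3,388,000 m³
S = 11,479,400 / 3,388,000 = 3.3883 ppt

3.39 ppt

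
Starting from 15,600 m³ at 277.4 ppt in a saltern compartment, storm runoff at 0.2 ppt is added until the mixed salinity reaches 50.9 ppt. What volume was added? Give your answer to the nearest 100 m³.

69700 m³

Salt balance: 15,600×277.4 + V×0.2 = (15,600+V)×50.9
4,327,440 + 0.2V = 794,040 + 50.9V
3,533,400 = 50.7V
V = 69,692.31 m³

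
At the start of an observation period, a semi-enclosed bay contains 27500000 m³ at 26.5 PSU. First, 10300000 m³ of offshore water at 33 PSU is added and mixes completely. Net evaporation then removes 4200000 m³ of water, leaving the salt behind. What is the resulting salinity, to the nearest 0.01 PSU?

After mixing: salt = 27,500,000×26.5 + 10,300,000×33 = 1,068,650,000; volume = 37,800,000 m³
After evaporation: salt unchanged = 1,068,650,000; volume = 37,800,000 − 4,200,000 = 33,600,000 m³
S = 1,068,650,000 / 33,600,000 = 31.8051 PSU

31.81 PSU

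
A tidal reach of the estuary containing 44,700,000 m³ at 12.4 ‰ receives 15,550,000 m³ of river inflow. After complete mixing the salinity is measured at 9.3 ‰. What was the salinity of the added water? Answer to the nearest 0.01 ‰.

0.39 ‰

Salt balance: 44,700,000×12.4 + 15,550,000×S = 60,250,000×9.3
554,280,000 + 15,550,000·S = 560,325,000
S = (560,325,000 − 554,280,000) / 15,550,000 = 0.3887 ‰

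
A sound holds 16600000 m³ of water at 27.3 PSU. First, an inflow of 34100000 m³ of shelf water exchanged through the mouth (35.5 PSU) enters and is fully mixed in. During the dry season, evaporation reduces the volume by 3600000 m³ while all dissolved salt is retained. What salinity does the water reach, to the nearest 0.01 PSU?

After mixing: salt = 16,600,000×27.3 + 34,100,000×35.5 = 1,663,730,000; volume = 50,700,000 m³
After evaporation: salt unchanged = 1,663,730,000; volume = 50,700,000 − 3,600,000 = 47,100,000 m³
S = 1,663,730,000 / 47,100,000 = 35.3234 PSU

35.32 PSU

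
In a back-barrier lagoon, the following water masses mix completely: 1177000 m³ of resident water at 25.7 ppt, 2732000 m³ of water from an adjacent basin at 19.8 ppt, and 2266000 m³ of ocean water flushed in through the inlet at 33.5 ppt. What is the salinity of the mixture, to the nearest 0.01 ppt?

Total salt / total volume:
salt = 1,177,000×25.7 + 2,732,000×19.8 + 2,266,000×33.5 = 30,248,900 + 54,093,600 + 75,911,000 = 160,253,500
volume = 1,177,000 + 2,732,000 + 2,266,000 = 6,175,000 m³
S = 160,253,500 / 6,175,000 = 25.952 ppt

25.95 ppt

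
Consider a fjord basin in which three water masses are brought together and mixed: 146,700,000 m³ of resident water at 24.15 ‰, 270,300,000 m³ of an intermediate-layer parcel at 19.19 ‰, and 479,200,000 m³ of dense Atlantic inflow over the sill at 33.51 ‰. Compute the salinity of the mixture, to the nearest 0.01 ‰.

27.66 ‰

By conservation of dissolved salt,
salt = 146,700,000×24.15 + 270,300,000×19.19 + 479,200,000×33.51 = 3,542,805,000 + 5,187,057,000 + 16,057,992,000 = 24,787,854,000
volume = 146,700,000 + 270,300,000 + 479,200,000 = 896,200,000 m³
S = 24,787,854,000 / 896,200,000 = 27.6588 ‰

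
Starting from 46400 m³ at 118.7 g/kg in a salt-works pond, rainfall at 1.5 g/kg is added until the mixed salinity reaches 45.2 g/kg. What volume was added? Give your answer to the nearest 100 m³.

78000 m³

Salt balance: 46,400×118.7 + V×1.5 = (46,400+V)×45.2
5,507,680 + 1.5V = 2,097,280 + 45.2V
3,410,400 = 43.7V
V = 78,041.19 m³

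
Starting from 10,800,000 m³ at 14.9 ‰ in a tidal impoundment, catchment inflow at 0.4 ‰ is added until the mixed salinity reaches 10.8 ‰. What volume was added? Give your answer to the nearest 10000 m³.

Salt balance: 10,800,000×14.9 + V×0.4 = (10,800,000+V)×10.8
160,920,000 + 0.4V = 116,640,000 + 10.8V
44,280,000 = 10.4V
V = 4,257,692.31 m³

4260000 m³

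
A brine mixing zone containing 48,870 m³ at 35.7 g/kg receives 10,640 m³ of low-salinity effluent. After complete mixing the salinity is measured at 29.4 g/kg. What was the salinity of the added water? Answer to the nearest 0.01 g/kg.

0.46 g/kg

Salt balance: 48,870×35.7 + 10,640×S = 59,510×29.4
1,744,659 + 10,640·S = 1,749,594
S = (1,749,594 − 1,744,659) / 10,640 = 0.4638 g/kg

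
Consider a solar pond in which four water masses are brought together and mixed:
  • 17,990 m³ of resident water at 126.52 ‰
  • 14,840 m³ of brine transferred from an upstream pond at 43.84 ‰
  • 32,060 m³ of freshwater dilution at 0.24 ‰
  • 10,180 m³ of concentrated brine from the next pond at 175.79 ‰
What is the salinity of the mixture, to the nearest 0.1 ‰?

Total salt / total volume:
salt = 17,990×126.52 + 14,840×43.84 + 32,060×0.24 + 10,180×175.79 = 2,276,094.8 + 650,585.6 + 7,694.4 + 1,789,542.2 = 4,723,917
volume = 17,990 + 14,840 + 32,060 + 10,180 = 75,070 m³
S = 4,723,917 / 75,070 = 62.927 ‰

62.9 ‰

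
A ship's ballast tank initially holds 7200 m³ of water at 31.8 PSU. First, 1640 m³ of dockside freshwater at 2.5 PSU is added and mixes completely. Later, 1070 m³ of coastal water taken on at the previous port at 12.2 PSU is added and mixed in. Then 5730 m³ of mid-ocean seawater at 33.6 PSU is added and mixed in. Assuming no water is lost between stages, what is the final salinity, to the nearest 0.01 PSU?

Salt balance:
Initial salt = 7,200×31.8 = 228,960
After stage 1: salt = 228,960 + 1,640×2.5 = 233,060; volume = 8,840 m³; S = 26.364 PSU
After stage 2: salt = 233,060 + 1,070×12.2 = 246,114; volume = 9,910 m³; S = 24.835 PSU
After stage 3: salt = 246,114 + 5,730×33.6 = 438,642; volume = 15,640 m³
S = 438,642 / 15,640 = 28.0462 PSU

28.05 PSU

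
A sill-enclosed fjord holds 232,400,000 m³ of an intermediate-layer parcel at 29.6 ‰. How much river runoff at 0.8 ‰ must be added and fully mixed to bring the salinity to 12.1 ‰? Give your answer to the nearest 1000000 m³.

360000000 m³

Salt balance: 232,400,000×29.6 + V×0.8 = (232,400,000+V)×12.1
6,879,040,000 + 0.8V = 2,812,040,000 + 12.1V
4,067,000,000 = 11.3V
V = 359,911,504.42 m³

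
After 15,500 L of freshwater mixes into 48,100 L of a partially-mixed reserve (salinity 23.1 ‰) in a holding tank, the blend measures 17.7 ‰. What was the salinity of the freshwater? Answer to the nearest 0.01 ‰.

Salt balance: 48,100×23.1 + 15,500×S = 63,600×17.7
1,111,110 + 15,500·S = 1,125,720
S = (1,125,720 − 1,111,110) / 15,500 = 0.9426 ‰

0.94 ‰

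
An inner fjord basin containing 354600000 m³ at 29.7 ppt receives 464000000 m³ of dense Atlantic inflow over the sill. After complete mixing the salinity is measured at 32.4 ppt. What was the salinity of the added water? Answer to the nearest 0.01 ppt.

Salt balance: 354,600,000×29.7 + 464,000,000×S = 818,600,000×32.4
10,531,620,000 + 464,000,000·S = 26,522,640,000
S = (26,522,640,000 − 10,531,620,000) / 464,000,000 = 34.4634 ppt

34.46 ppt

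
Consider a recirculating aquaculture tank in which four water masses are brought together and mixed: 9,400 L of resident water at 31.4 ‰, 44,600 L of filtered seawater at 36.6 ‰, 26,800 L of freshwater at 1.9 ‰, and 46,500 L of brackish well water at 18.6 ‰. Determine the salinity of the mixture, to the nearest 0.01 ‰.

Mass of salt is conserved:
salt = 9,400×31.4 + 44,600×36.6 + 26,800×1.9 + 46,500×18.6 = 295,160 + 1,632,360 + 50,920 + 864,900 = 2,843,340
volume = 9,400 + 44,600 + 26,800 + 46,500 = 127,300 L
S = 2,843,340 / 127,300 = 22.3357 ‰

22.34 ‰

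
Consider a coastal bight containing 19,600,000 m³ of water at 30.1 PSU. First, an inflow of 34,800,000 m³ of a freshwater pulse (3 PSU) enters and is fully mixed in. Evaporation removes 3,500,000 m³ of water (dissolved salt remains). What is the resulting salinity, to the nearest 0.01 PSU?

13.64 PSU

After mixing: salt = 19,600,000×30.1 + 34,800,000×3 = 694,360,000; volume = 54,400,000 m³
After evaporation: salt unchanged = 694,360,000; volume = 54,400,000 − 3,500,000 = 50,900,000 m³
S = 694,360,000 / 50,900,000 = 13.6417 PSU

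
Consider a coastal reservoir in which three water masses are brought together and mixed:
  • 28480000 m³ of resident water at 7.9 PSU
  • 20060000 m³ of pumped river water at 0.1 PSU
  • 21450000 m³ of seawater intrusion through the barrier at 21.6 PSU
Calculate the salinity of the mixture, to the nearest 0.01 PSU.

Weighted by volume,
salt = 28,480,000×7.9 + 20,060,000×0.1 + 21,450,000×21.6 = 224,992,000 + 2,006,000 + 463,320,000 = 690,318,000
volume = 28,480,000 + 20,060,000 + 21,450,000 = 69,990,000 m³
S = 690,318,000 / 69,990,000 = 9.8631 PSU

9.86 PSU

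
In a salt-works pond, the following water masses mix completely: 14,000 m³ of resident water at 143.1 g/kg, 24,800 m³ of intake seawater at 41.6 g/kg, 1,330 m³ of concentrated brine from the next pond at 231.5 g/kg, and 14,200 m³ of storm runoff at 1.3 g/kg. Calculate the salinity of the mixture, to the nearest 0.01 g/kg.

61.87 g/kg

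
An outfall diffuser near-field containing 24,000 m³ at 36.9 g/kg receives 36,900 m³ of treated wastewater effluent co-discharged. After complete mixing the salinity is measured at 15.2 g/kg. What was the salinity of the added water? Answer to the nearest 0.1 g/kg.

Salt balance: 24,000×36.9 + 36,900×S = 60,900×15.2
885,600 + 36,900·S = 925,680
S = (925,680 − 885,600) / 36,900 = 1.0862 g/kg

1.1 g/kg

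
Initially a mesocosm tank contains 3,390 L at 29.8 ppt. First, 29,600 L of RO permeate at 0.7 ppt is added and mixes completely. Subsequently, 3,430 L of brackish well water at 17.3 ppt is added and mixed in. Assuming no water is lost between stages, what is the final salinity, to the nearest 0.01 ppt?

Conserving salt mass:
Initial salt = 3,390×29.8 = 101,022
After stage 1: salt = 101,022 + 29,600×0.7 = 121,742; volume = 32,990 L; S = 3.69 ppt
After stage 2: salt = 121,742 + 3,430×17.3 = 181,081; volume = 36,420 L
S = 181,081 / 36,420 = 4.972 ppt

4.97 ppt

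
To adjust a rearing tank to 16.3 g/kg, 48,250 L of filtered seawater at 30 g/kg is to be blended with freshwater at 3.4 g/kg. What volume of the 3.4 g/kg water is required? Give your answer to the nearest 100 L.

Salt balance: 48,250×30 + V×3.4 = (48,250+V)×16.3
1,447,500 + 3.4V = 786,475 + 16.3V
661,025 = 12.9V
V = 51,242.25 L

51200 L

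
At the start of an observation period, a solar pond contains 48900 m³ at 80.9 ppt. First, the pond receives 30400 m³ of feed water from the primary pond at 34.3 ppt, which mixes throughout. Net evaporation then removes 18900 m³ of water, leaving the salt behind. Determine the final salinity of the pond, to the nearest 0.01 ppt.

82.76 ppt

After mixing: salt = 48,900×80.9 + 30,400×34.3 = 4,998,730; volume = 79,300 m³
After evaporation: salt unchanged = 4,998,730; volume = 79,300 − 18,900 = 60,400 m³
S = 4,998,730 / 60,400 = 82.7604 ppt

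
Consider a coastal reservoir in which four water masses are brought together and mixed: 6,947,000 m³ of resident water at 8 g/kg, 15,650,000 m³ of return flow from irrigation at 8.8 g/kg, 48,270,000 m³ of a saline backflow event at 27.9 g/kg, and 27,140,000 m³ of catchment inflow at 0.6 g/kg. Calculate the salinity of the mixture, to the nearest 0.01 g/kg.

15.88 g/kg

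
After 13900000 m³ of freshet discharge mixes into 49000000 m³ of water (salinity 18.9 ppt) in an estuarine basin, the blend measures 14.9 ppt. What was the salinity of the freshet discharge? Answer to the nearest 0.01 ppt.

Salt balance: 49,000,000×18.9 + 13,900,000×S = 62,900,000×14.9
926,100,000 + 13,900,000·S = 937,210,000
S = (937,210,000 − 926,100,000) / 13,900,000 = 0.7993 ppt

0.80 ppt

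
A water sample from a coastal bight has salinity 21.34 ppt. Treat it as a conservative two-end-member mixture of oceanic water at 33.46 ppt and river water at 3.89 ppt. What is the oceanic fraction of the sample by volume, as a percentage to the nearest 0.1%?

59.0%

Let g be the oceanic fraction. Salt balance per unit volume:
g×33.46 + (1−g)×3.89 = 21.34
g = (21.34 − 3.89) / (33.46 − 3.89) = 17.45/29.57 = 0.5901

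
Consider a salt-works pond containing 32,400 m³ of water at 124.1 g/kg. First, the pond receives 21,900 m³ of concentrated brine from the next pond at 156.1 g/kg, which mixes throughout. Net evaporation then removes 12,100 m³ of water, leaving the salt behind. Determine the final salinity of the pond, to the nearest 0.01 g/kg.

After mixing: salt = 32,400×124.1 + 21,900×156.1 = 7,439,430; volume = 54,300 m³
After evaporation: salt unchanged = 7,439,430; volume = 54,300 − 12,100 = 42,200 m³
S = 7,439,430 / 42,200 = 176.2898 g/kg

176.29 g/kg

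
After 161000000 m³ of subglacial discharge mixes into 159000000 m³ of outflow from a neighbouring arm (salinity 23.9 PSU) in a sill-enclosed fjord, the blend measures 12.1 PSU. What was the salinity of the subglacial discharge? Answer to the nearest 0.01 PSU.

0.45 PSU

Salt balance: 159,000,000×23.9 + 161,000,000×S = 320,000,000×12.1
3,800,100,000 + 161,000,000·S = 3,872,000,000
S = (3,872,000,000 − 3,800,100,000) / 161,000,000 = 0.4466 PSU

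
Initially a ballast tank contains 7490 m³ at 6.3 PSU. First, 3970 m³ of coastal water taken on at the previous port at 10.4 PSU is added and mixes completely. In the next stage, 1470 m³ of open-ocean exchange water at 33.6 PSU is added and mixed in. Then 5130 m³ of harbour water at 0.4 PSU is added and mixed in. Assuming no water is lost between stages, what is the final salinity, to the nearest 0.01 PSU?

7.75 PSU

Mass of salt is conserved:
Initial salt = 7,490×6.3 = 47,187
After stage 1: salt = 47,187 + 3,970×10.4 = 88,475; volume = 11,460 m³; S = 7.72 PSU
After stage 2: salt = 88,475 + 1,470×33.6 = 137,867; volume = 12,930 m³; S = 10.663 PSU
After stage 3: salt = 137,867 + 5,130×0.4 = 139,919; volume = 18,060 m³
S = 139,919 / 18,060 = 7.7475 PSU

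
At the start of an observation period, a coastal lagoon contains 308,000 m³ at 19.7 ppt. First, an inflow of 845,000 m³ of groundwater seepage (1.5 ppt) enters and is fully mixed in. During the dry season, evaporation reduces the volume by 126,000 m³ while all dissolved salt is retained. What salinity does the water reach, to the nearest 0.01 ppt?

7.14 ppt

After mixing: salt = 308,000×19.7 + 845,000×1.5 = 7,335,100; volume = 1,153,000 m³
After evaporation: salt unchanged = 7,335,100; volume = 1,153,000 − 126,000 = 1,027,000 m³
S = 7,335,100 / 1,027,000 = 7.1423 ppt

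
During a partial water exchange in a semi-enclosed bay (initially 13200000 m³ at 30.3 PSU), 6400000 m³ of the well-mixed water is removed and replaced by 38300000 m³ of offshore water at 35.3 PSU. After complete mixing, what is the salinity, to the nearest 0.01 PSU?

Remaining after removal: 6,800,000 m³ at 30.3 PSU (salt = 206,040,000)
After addition: salt = 206,040,000 + 38,300,000×35.3 = 1,558,030,000; volume = 45,100,000 m³
S = 1,558,030,000 / 45,100,000 = 34.5461 PSU

34.55 PSU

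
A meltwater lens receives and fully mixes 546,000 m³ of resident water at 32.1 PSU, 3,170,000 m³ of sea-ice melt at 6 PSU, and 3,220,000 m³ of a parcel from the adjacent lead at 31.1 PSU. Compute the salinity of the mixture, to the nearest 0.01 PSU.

19.71 PSU

Total salt / total volume:
salt = 546,000×32.1 + 3,170,000×6 + 3,220,000×31.1 = 17,526,600 + 19,020,000 + 100,142,000 = 136,688,600
volume = 546,000 + 3,170,000 + 3,220,000 = 6,936,000 m³
S = 136,688,600 / 6,936,000 = 19.7071 PSU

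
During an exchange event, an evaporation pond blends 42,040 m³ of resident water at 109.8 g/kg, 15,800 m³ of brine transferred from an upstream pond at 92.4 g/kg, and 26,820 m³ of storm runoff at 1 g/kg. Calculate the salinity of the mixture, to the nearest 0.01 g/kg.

72.09 g/kg

By conservation of dissolved salt,
salt = 42,040×109.8 + 15,800×92.4 + 26,820×1 = 4,615,992 + 1,459,920 + 26,820 = 6,102,732
volume = 42,040 + 15,800 + 26,820 = 84,660 m³
S = 6,102,732 / 84,660 = 72.0852 g/kg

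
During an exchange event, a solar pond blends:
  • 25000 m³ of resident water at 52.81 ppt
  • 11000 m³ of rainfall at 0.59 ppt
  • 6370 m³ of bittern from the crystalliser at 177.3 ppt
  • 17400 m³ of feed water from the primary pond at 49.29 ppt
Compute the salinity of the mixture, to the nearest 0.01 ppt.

55.44 ppt

Total salt / total volume:
salt = 25,000×52.81 + 11,000×0.59 + 6,370×177.3 + 17,400×49.29 = 1,320,250 + 6,490 + 1,129,401 + 857,646 = 3,313,787
volume = 25,000 + 11,000 + 6,370 + 17,400 = 59,770 m³
S = 3,313,787 / 59,770 = 55.4423 ppt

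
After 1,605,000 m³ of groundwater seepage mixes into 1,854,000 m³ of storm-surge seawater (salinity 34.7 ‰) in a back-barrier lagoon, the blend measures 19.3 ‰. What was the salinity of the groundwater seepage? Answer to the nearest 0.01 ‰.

1.51 ‰

Salt balance: 1,854,000×34.7 + 1,605,000×S = 3,459,000×19.3
64,333,800 + 1,605,000·S = 66,758,700
S = (66,758,700 − 64,333,800) / 1,605,000 = 1.5108 ‰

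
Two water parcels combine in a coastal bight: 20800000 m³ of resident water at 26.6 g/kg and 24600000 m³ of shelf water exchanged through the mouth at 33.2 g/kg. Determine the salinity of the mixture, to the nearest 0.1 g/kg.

30.2 g/kg

Weighted by volume,
salt = 20,800,000×26.6 + 24,600,000×33.2 = 553,280,000 + 816,720,000 = 1,370,000,000
volume = 20,800,000 + 24,600,000 = 45,400,000 m³
S = 1,370,000,000 / 45,400,000 = 30.176 g/kg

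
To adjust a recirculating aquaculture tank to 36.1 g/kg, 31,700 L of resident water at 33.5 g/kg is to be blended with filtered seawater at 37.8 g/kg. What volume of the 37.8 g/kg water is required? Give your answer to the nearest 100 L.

48500 L

Salt balance: 31,700×33.5 + V×37.8 = (31,700+V)×36.1
1,061,950 + 37.8V = 1,144,370 + 36.1V
82,420 = 1.7V
V = 48,482.35 L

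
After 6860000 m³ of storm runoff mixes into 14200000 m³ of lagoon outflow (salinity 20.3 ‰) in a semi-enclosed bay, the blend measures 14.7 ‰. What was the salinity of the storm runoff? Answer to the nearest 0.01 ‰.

3.11 ‰

Salt balance: 14,200,000×20.3 + 6,860,000×S = 21,060,000×14.7
288,260,000 + 6,860,000·S = 309,582,000
S = (309,582,000 − 288,260,000) / 6,860,000 = 3.1082 ‰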